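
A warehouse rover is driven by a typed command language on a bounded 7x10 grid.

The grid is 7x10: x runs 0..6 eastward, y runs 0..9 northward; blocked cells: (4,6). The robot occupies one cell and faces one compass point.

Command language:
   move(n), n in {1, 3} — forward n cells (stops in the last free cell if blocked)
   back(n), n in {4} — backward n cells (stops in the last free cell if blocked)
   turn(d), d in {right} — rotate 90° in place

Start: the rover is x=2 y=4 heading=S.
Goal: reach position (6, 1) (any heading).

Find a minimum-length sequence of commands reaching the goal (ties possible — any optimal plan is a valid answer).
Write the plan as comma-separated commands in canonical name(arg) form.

from: x=2 y=4 heading=S
step 1 (move(3)): x=2 y=1 heading=S
step 2 (turn(right)): x=2 y=1 heading=W
step 3 (back(4)): x=6 y=1 heading=W
no 2-step plan works, so 3 is optimal.

move(3), turn(right), back(4)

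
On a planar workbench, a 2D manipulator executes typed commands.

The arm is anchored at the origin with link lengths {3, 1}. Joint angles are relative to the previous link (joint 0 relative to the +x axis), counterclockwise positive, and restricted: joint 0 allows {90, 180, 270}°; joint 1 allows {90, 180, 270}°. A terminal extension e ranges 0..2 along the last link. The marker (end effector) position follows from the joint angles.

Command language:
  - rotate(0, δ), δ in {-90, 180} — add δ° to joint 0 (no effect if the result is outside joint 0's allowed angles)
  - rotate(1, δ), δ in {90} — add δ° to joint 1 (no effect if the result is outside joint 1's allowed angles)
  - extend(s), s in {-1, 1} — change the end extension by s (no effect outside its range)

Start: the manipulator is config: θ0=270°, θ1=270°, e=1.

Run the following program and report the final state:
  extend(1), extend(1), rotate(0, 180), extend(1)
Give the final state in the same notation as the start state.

config: θ0=90°, θ1=270°, e=2

from: config: θ0=270°, θ1=270°, e=1
1. extend(1) → config: θ0=270°, θ1=270°, e=2
2. extend(1) → config: θ0=270°, θ1=270°, e=2
3. rotate(0, 180) → config: θ0=90°, θ1=270°, e=2
4. extend(1) → config: θ0=90°, θ1=270°, e=2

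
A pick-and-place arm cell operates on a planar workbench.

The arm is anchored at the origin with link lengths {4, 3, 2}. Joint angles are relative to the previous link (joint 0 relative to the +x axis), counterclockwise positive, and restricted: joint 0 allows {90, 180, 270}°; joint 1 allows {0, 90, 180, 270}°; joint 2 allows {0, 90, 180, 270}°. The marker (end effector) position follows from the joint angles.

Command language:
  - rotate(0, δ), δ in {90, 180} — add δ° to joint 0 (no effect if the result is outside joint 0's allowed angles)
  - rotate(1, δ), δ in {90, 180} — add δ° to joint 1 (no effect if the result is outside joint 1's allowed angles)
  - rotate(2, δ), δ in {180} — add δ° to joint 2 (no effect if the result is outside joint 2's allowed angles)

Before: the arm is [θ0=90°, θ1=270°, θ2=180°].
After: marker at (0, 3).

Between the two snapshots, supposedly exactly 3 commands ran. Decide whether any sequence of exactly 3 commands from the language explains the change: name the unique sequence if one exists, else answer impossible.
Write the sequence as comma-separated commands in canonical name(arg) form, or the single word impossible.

initial: [θ0=90°, θ1=270°, θ2=180°]
[1] after rotate(1, 90): [θ0=90°, θ1=0°, θ2=180°]
[2] after rotate(1, 90): [θ0=90°, θ1=90°, θ2=180°]
[3] after rotate(1, 90): [θ0=90°, θ1=180°, θ2=180°]
no other 3-command option fits: unique.

rotate(1, 90), rotate(1, 90), rotate(1, 90)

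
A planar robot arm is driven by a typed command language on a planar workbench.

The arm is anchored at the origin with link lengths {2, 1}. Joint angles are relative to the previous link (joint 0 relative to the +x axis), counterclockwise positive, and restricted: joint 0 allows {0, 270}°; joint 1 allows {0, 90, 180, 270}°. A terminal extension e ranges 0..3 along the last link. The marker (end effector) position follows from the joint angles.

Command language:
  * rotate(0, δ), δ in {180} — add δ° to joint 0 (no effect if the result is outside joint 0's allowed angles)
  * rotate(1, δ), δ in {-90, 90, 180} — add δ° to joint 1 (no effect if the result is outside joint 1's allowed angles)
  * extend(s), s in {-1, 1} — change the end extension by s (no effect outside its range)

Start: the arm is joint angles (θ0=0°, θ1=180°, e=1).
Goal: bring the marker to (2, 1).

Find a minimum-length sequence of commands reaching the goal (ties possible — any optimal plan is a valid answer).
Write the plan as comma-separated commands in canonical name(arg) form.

start: joint angles (θ0=0°, θ1=180°, e=1)
1. rotate(1, -90) → joint angles (θ0=0°, θ1=90°, e=1)
2. extend(-1) → joint angles (θ0=0°, θ1=90°, e=0)
shorter routes all fall short; 2 is best.

rotate(1, -90), extend(-1)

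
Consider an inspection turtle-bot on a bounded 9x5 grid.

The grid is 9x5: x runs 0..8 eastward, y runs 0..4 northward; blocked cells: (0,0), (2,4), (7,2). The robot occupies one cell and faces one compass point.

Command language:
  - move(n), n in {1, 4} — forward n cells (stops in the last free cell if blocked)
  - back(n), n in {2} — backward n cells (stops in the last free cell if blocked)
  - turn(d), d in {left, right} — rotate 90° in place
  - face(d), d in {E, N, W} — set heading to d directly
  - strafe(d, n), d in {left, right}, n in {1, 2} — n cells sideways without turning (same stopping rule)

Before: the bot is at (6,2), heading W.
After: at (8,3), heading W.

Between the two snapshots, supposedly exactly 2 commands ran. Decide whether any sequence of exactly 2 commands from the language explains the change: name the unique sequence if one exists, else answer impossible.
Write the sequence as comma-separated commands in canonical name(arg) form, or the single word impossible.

key: heading stays W — no command in the sequence turns
t0: at (6,2), heading W
[1] after strafe(right, 1): at (6,3), heading W
[2] after back(2): at (8,3), heading W
no rival 2-sequence matches.

strafe(right, 1), back(2)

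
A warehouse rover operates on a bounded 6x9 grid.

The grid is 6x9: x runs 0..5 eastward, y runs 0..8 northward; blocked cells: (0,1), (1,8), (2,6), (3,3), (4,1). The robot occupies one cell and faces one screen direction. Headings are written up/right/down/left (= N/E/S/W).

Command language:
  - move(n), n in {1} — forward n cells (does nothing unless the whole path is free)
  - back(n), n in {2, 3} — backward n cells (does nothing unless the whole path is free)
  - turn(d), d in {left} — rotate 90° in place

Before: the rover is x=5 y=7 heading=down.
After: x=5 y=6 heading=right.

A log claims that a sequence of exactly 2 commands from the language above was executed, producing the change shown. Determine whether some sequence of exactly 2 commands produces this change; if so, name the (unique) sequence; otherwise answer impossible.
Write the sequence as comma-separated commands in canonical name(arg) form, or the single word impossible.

key: position moved to (5,6) AND the heading swung to E — translation plus rotation needed
initial: x=5 y=7 heading=down
t=1 move(1) ⇒ x=5 y=6 heading=down
t=2 turn(left) ⇒ x=5 y=6 heading=right
no other 2-command option fits: unique.

move(1), turn(left)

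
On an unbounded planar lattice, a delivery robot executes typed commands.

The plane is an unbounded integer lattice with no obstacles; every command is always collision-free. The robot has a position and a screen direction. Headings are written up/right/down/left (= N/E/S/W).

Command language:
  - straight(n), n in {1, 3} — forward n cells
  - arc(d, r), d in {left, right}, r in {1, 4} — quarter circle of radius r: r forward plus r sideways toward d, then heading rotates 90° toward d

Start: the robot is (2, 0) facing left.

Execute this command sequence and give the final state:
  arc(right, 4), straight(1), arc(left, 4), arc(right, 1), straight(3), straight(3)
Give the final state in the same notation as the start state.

(-7, 16) facing up

t0: (2, 0) facing left
t=1 arc(right, 4) ⇒ (-2, 4) facing up
t=2 straight(1) ⇒ (-2, 5) facing up
t=3 arc(left, 4) ⇒ (-6, 9) facing left
t=4 arc(right, 1) ⇒ (-7, 10) facing up
t=5 straight(3) ⇒ (-7, 13) facing up
t=6 straight(3) ⇒ (-7, 16) facing up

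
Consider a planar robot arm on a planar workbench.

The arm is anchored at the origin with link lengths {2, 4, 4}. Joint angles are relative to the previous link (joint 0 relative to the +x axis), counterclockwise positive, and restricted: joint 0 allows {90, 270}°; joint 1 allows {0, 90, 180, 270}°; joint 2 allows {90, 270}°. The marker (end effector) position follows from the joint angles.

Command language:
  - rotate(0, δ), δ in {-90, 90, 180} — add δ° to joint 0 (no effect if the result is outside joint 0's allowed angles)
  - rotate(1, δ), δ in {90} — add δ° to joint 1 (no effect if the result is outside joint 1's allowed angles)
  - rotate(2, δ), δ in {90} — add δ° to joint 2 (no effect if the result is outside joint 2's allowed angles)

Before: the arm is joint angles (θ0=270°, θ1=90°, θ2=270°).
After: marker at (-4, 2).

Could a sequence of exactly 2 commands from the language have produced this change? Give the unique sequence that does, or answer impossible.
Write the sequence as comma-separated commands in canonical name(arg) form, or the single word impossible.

rotate(1, 90), rotate(1, 90)

initial: joint angles (θ0=270°, θ1=90°, θ2=270°)
1. rotate(1, 90) → joint angles (θ0=270°, θ1=180°, θ2=270°)
2. rotate(1, 90) → joint angles (θ0=270°, θ1=270°, θ2=270°)
uniquely the one of 25 2-step routes that fits.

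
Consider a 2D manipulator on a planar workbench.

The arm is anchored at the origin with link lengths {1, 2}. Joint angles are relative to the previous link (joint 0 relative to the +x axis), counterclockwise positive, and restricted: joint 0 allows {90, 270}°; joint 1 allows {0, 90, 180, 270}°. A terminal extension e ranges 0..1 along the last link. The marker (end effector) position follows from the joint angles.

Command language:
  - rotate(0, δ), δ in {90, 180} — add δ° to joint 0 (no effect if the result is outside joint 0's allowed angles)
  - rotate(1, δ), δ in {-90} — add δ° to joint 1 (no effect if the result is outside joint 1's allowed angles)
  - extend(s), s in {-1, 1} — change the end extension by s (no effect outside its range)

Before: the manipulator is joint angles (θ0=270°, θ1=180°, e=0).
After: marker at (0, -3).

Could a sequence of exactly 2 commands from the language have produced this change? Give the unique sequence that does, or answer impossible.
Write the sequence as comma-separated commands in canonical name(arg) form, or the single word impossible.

initial: joint angles (θ0=270°, θ1=180°, e=0)
t=1 rotate(1, -90) ⇒ joint angles (θ0=270°, θ1=90°, e=0)
t=2 rotate(1, -90) ⇒ joint angles (θ0=270°, θ1=0°, e=0)
uniquely the one of 25 2-step routes that fits.

rotate(1, -90), rotate(1, -90)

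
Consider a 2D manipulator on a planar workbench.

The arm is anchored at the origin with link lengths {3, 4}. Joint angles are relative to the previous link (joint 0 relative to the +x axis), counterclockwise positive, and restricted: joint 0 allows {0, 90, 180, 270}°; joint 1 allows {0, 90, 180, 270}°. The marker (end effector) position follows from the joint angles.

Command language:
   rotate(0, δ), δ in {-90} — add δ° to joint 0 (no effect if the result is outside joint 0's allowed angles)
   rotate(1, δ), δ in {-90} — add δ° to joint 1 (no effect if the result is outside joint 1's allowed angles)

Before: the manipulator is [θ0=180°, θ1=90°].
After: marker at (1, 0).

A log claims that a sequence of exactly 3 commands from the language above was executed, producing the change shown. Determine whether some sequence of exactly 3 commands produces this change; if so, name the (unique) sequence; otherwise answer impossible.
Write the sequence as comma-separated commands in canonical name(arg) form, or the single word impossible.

t0: [θ0=180°, θ1=90°]
step 1 (rotate(1, -90)): [θ0=180°, θ1=0°]
step 2 (rotate(1, -90)): [θ0=180°, θ1=270°]
step 3 (rotate(1, -90)): [θ0=180°, θ1=180°]
no other 3-command option fits: unique.

rotate(1, -90), rotate(1, -90), rotate(1, -90)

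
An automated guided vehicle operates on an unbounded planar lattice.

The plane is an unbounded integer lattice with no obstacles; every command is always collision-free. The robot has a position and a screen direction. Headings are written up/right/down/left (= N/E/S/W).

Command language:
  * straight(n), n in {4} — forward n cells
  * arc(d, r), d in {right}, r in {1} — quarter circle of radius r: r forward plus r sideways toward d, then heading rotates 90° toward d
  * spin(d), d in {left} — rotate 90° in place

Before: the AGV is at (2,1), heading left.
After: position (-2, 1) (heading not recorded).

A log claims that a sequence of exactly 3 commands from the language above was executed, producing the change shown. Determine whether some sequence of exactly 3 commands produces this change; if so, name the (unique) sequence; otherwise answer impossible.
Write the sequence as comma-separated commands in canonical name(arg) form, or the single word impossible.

key: running spin(left) before straight(4) would end elsewhere — order is forced
initial: at (2,1), heading left
1. straight(4) → at (-2,1), heading left
2. spin(left) → at (-2,1), heading down
3. spin(left) → at (-2,1), heading right
all 27 alternatives checked — unique.

straight(4), spin(left), spin(left)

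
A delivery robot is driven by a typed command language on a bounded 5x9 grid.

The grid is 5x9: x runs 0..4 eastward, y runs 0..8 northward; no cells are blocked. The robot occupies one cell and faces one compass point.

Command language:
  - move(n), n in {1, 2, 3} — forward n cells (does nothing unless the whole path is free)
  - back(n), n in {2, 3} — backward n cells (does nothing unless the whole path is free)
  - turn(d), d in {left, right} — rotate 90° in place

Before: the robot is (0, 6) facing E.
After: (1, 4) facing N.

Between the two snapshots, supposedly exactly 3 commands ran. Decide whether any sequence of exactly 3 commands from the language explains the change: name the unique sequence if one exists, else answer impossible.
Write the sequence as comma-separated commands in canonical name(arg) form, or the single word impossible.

key: running back(2) before move(1) would end elsewhere — order is forced
t0: (0, 6) facing E
t=1 move(1) ⇒ (1, 6) facing E
t=2 turn(left) ⇒ (1, 6) facing N
t=3 back(2) ⇒ (1, 4) facing N
no rival 3-sequence matches.

move(1), turn(left), back(2)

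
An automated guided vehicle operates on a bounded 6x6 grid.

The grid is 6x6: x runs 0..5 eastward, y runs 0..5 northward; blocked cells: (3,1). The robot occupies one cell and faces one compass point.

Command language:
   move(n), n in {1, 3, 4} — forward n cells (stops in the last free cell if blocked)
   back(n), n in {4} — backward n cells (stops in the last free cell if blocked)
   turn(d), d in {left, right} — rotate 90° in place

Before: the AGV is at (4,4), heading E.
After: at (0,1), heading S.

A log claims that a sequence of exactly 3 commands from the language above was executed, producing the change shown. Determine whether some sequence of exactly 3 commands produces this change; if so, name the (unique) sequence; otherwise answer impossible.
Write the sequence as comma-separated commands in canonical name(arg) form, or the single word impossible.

back(4), turn(right), move(3)

key: position moved to (0,1) AND the heading swung to S — translation plus rotation needed
start: at (4,4), heading E
[1] after back(4): at (0,4), heading E
[2] after turn(right): at (0,4), heading S
[3] after move(3): at (0,1), heading S
uniquely the one of 216 3-step routes that fits.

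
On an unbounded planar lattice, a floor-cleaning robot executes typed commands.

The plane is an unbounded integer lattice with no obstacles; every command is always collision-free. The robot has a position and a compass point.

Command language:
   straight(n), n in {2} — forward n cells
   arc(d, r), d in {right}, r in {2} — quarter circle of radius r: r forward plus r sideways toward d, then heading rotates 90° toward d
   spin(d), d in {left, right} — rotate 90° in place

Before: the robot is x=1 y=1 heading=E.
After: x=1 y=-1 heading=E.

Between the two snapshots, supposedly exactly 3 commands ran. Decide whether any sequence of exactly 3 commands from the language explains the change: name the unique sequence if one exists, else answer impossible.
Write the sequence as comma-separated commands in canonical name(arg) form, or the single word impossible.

spin(right), straight(2), spin(left)

key: still facing E at the end — net rotation zero over 3 steps
start: x=1 y=1 heading=E
t=1 spin(right) ⇒ x=1 y=1 heading=S
t=2 straight(2) ⇒ x=1 y=-1 heading=S
t=3 spin(left) ⇒ x=1 y=-1 heading=E
uniquely the one of 64 3-step routes that fits.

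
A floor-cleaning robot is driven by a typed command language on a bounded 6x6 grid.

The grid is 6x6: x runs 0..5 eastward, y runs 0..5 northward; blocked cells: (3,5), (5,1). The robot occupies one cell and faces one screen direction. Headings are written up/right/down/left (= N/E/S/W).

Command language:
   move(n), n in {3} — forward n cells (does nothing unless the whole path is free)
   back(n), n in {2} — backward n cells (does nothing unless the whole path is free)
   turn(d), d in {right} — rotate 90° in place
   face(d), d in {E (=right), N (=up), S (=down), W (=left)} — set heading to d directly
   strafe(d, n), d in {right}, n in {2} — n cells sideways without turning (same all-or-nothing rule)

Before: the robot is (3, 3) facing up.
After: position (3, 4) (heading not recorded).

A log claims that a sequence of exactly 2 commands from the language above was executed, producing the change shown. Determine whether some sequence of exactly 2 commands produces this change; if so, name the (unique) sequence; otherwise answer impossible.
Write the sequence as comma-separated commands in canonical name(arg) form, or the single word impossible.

key: order matters: swapping back(2) and move(3) lands elsewhere
t0: (3, 3) facing up
1. back(2) → (3, 1) facing up
2. move(3) → (3, 4) facing up
uniquely the one of 64 2-step routes that fits.

back(2), move(3)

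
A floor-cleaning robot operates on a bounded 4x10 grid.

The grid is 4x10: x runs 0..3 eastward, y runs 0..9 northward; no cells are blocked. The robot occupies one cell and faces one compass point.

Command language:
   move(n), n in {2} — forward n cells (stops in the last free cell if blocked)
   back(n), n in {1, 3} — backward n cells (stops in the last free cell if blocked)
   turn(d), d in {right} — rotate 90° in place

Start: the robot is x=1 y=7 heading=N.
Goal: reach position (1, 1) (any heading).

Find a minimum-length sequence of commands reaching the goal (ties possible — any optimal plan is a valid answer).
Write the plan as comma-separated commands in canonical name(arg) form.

back(3), back(3)

initial: x=1 y=7 heading=N
t=1 back(3) ⇒ x=1 y=4 heading=N
t=2 back(3) ⇒ x=1 y=1 heading=N
nothing shorter than 2 reaches the goal.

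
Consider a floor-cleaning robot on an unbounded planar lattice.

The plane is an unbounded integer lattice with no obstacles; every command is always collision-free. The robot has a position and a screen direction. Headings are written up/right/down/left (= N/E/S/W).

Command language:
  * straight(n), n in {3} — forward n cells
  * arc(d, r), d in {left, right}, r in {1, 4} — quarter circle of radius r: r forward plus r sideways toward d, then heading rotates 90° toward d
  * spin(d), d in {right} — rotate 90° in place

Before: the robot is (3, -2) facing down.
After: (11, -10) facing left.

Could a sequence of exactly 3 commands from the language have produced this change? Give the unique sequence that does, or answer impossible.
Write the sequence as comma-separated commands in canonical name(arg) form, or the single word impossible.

arc(left, 4), arc(right, 4), spin(right)

key: order matters: swapping arc(left, 4) and spin(right) lands elsewhere
from: (3, -2) facing down
[1] after arc(left, 4): (7, -6) facing right
[2] after arc(right, 4): (11, -10) facing down
[3] after spin(right): (11, -10) facing left
no other 3-command option fits: unique.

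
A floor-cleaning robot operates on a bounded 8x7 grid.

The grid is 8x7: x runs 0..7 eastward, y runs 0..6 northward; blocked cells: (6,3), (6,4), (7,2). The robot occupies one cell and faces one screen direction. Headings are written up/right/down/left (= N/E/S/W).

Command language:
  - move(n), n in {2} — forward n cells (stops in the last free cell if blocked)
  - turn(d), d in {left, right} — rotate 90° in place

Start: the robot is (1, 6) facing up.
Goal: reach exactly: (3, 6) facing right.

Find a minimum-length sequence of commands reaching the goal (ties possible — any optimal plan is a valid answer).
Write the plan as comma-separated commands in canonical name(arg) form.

turn(right), move(2)

t0: (1, 6) facing up
t=1 turn(right) ⇒ (1, 6) facing right
t=2 move(2) ⇒ (3, 6) facing right
no 1-step plan works, so 2 is optimal.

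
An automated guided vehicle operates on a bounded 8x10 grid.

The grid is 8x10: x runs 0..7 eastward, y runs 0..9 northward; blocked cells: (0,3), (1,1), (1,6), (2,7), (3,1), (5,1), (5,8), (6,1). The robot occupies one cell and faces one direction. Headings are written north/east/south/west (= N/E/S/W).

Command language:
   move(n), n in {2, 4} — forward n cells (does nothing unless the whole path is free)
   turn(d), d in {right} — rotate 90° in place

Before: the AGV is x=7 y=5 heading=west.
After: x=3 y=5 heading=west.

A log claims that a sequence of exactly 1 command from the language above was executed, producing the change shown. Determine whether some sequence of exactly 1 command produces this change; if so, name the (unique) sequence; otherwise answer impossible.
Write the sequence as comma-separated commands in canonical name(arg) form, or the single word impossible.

key: still facing W — the one step turns nothing
from: x=7 y=5 heading=west
t=1 move(4) ⇒ x=3 y=5 heading=west
uniquely the one of 3 1-step routes that fits.

move(4)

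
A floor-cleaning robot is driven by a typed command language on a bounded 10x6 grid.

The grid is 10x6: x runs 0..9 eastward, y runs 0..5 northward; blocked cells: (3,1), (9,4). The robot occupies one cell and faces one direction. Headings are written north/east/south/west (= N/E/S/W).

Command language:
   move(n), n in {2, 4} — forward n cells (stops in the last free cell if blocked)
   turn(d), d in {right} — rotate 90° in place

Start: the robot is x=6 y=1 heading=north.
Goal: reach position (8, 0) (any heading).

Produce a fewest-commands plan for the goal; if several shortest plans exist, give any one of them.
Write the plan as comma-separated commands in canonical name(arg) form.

turn(right), move(2), turn(right), move(4)

start: x=6 y=1 heading=north
step 1 (turn(right)): x=6 y=1 heading=east
step 2 (move(2)): x=8 y=1 heading=east
step 3 (turn(right)): x=8 y=1 heading=south
step 4 (move(4)): x=8 y=0 heading=south
nothing shorter than 4 reaches the goal.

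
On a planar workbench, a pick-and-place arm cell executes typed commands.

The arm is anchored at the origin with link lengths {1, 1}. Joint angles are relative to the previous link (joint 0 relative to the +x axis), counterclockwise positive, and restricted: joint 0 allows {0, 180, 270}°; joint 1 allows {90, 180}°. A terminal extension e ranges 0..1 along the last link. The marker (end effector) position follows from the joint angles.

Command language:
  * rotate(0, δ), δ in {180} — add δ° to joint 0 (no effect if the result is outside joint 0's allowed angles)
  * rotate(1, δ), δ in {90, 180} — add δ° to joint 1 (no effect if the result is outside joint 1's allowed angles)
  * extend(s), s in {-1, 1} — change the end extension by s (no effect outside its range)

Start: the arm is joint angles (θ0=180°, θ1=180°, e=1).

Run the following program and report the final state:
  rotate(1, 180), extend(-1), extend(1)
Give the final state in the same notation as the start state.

joint angles (θ0=180°, θ1=180°, e=1)

t0: joint angles (θ0=180°, θ1=180°, e=1)
t=1 rotate(1, 180) ⇒ joint angles (θ0=180°, θ1=180°, e=1)
t=2 extend(-1) ⇒ joint angles (θ0=180°, θ1=180°, e=0)
t=3 extend(1) ⇒ joint angles (θ0=180°, θ1=180°, e=1)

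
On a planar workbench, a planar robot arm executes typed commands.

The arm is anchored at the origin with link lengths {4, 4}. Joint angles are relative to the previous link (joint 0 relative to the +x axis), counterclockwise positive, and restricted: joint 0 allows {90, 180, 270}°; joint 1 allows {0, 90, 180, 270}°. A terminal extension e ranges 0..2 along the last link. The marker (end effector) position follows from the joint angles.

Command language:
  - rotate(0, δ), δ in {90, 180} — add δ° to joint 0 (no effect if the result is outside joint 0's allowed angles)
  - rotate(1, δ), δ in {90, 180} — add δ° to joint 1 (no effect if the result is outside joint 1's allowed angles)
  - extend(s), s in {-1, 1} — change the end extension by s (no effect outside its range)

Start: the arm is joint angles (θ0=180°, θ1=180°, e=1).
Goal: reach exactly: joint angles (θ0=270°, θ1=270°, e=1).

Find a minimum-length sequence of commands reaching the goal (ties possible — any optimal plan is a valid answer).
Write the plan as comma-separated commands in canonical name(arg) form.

rotate(0, 90), rotate(1, 90)

initial: joint angles (θ0=180°, θ1=180°, e=1)
t=1 rotate(0, 90) ⇒ joint angles (θ0=270°, θ1=180°, e=1)
t=2 rotate(1, 90) ⇒ joint angles (θ0=270°, θ1=270°, e=1)
shorter routes all fall short; 2 is best.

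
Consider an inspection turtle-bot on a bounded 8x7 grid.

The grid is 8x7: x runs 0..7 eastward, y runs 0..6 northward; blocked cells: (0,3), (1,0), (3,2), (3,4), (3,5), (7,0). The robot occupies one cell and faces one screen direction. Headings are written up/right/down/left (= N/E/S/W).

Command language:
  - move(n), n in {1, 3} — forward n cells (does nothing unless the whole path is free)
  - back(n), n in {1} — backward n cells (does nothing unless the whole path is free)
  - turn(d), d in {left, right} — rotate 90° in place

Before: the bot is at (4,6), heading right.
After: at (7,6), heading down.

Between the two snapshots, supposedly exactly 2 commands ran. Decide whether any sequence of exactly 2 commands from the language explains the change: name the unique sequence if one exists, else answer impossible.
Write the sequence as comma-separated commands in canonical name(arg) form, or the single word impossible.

key: running turn(right) before move(3) would end elsewhere — order is forced
initial: at (4,6), heading right
[1] after move(3): at (7,6), heading right
[2] after turn(right): at (7,6), heading down
no rival 2-sequence matches.

move(3), turn(right)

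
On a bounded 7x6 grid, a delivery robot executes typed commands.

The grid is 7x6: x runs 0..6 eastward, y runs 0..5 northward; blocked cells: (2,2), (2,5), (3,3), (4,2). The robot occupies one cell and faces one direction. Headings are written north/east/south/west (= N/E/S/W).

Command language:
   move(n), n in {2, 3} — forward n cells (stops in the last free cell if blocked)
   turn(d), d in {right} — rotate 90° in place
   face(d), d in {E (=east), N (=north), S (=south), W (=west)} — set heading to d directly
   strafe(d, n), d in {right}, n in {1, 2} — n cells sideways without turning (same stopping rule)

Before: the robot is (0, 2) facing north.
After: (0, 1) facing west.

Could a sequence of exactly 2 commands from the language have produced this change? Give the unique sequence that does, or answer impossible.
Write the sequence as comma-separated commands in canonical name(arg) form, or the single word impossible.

impossible

checked all 2-command options: none fits.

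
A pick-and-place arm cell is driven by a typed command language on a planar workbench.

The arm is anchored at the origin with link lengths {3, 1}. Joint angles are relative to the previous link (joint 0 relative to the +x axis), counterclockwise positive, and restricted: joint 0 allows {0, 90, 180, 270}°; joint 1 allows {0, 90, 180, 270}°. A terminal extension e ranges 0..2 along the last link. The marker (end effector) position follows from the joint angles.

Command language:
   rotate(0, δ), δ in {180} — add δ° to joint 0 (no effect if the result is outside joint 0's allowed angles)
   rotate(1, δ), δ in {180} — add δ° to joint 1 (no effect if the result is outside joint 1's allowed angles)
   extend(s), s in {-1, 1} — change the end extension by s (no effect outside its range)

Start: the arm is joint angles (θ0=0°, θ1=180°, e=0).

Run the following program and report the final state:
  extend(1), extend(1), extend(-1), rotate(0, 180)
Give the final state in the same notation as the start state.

from: joint angles (θ0=0°, θ1=180°, e=0)
step 1 (extend(1)): joint angles (θ0=0°, θ1=180°, e=1)
step 2 (extend(1)): joint angles (θ0=0°, θ1=180°, e=2)
step 3 (extend(-1)): joint angles (θ0=0°, θ1=180°, e=1)
step 4 (rotate(0, 180)): joint angles (θ0=180°, θ1=180°, e=1)

joint angles (θ0=180°, θ1=180°, e=1)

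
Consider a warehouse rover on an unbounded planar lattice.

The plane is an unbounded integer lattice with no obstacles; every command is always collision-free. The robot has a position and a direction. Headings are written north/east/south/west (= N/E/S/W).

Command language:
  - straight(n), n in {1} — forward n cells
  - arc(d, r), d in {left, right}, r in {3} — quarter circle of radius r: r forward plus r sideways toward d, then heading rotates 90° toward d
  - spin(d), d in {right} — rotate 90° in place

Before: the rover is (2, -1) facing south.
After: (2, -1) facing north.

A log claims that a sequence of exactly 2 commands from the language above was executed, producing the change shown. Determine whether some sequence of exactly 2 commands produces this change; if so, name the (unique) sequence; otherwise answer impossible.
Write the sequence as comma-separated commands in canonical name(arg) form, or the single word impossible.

spin(right), spin(right)

key: (2,-1) unmoved — no command in the sequence translates
t0: (2, -1) facing south
1. spin(right) → (2, -1) facing west
2. spin(right) → (2, -1) facing north
no rival 2-sequence matches.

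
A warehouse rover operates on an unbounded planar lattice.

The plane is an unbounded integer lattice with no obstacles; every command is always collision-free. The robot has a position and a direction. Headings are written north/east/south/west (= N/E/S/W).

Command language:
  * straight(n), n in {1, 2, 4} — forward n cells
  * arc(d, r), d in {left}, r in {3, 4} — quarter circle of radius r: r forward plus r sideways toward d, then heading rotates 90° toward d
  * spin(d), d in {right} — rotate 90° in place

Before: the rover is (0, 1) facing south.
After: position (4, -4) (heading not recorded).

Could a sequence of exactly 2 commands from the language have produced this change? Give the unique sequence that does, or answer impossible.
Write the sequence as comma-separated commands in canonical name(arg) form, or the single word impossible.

straight(1), arc(left, 4)

key: order matters: swapping straight(1) and arc(left, 4) lands elsewhere
from: (0, 1) facing south
t=1 straight(1) ⇒ (0, 0) facing south
t=2 arc(left, 4) ⇒ (4, -4) facing east
no rival 2-sequence matches.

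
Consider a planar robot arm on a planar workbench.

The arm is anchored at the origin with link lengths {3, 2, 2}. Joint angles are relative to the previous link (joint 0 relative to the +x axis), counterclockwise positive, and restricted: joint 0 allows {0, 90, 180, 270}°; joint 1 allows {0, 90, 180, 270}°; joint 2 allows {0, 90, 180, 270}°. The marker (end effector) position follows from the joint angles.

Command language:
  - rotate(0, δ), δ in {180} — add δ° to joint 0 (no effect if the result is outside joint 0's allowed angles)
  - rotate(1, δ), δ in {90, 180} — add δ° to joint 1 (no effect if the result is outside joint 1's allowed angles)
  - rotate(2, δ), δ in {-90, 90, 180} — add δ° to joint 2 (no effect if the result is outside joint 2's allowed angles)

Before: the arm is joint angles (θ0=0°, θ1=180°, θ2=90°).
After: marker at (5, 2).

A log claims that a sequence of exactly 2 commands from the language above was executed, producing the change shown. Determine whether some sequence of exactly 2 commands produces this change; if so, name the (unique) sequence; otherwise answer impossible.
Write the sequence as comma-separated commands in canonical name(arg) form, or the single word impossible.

rotate(1, 90), rotate(1, 90)

begin: joint angles (θ0=0°, θ1=180°, θ2=90°)
1. rotate(1, 90) → joint angles (θ0=0°, θ1=270°, θ2=90°)
2. rotate(1, 90) → joint angles (θ0=0°, θ1=0°, θ2=90°)
uniquely the one of 36 2-step routes that fits.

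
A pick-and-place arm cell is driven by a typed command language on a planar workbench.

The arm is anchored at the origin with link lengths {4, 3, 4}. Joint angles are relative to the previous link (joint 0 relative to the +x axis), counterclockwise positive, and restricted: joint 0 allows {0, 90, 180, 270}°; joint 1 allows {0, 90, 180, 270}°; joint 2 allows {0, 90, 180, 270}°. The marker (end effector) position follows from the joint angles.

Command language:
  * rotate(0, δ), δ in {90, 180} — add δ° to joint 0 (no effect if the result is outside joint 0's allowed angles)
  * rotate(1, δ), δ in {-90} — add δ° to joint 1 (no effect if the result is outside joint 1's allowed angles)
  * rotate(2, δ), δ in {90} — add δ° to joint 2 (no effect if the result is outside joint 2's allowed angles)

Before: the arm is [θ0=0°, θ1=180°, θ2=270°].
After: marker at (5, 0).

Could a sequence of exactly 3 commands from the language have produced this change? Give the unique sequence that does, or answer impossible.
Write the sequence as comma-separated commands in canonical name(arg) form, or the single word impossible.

start: [θ0=0°, θ1=180°, θ2=270°]
[1] after rotate(2, 90): [θ0=0°, θ1=180°, θ2=0°]
[2] after rotate(2, 90): [θ0=0°, θ1=180°, θ2=90°]
[3] after rotate(2, 90): [θ0=0°, θ1=180°, θ2=180°]
no rival 3-sequence matches.

rotate(2, 90), rotate(2, 90), rotate(2, 90)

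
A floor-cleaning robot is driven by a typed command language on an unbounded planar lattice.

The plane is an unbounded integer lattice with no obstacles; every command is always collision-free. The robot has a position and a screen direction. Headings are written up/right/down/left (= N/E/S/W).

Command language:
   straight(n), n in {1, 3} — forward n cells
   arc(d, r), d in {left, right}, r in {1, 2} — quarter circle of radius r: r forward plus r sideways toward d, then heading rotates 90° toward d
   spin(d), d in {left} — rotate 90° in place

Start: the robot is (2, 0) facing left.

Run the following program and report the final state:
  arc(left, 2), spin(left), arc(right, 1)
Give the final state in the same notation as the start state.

(1, -3) facing down

from: (2, 0) facing left
step 1 (arc(left, 2)): (0, -2) facing down
step 2 (spin(left)): (0, -2) facing right
step 3 (arc(right, 1)): (1, -3) facing down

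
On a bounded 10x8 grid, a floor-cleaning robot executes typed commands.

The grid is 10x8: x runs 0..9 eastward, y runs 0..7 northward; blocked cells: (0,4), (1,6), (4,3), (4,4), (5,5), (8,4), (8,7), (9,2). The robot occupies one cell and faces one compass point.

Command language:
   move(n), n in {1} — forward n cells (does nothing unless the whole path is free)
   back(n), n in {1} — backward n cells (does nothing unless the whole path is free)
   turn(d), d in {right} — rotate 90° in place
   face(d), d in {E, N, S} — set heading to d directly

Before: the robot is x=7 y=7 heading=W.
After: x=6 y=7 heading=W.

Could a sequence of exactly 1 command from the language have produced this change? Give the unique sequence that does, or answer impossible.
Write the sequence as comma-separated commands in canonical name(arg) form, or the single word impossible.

key: heading stays W — the single command does not turn
begin: x=7 y=7 heading=W
[1] after move(1): x=6 y=7 heading=W
all 6 alternatives checked — unique.

move(1)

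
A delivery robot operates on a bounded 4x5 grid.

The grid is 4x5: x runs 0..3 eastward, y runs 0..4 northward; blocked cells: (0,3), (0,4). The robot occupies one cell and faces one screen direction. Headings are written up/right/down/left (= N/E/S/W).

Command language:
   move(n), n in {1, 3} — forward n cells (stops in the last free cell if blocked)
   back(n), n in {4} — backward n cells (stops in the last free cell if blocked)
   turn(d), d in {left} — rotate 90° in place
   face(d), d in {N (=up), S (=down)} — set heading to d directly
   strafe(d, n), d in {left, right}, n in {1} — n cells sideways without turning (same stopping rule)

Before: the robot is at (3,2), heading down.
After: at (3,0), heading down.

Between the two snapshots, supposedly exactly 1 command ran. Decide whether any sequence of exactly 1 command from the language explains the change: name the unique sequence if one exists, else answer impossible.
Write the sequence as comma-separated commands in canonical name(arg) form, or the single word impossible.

move(3)

key: heading stays S — the single command does not turn
initial: at (3,2), heading down
step 1 (move(3)): at (3,0), heading down
all 8 alternatives checked — unique.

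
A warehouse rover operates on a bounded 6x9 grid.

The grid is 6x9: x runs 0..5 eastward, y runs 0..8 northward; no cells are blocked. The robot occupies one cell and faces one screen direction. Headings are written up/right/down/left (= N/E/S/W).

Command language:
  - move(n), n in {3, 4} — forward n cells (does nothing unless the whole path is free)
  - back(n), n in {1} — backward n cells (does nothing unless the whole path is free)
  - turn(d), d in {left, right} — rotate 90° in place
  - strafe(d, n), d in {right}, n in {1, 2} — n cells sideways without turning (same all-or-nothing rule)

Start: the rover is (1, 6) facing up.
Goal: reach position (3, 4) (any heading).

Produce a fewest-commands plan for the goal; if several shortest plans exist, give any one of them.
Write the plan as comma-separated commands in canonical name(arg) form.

initial: (1, 6) facing up
[1] after back(1): (1, 5) facing up
[2] after back(1): (1, 4) facing up
[3] after strafe(right, 2): (3, 4) facing up
nothing shorter than 3 reaches the goal.

back(1), back(1), strafe(right, 2)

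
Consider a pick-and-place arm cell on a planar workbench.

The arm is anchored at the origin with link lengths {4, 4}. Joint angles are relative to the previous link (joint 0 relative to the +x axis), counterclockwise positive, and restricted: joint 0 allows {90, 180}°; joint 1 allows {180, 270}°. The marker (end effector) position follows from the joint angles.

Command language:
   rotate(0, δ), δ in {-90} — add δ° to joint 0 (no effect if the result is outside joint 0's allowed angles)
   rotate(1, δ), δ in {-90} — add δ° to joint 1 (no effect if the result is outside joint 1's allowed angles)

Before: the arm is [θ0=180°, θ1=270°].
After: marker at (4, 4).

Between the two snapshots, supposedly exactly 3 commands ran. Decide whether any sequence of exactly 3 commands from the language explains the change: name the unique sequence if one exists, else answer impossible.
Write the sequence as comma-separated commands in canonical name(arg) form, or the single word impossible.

from: [θ0=180°, θ1=270°]
1. rotate(0, -90) → [θ0=90°, θ1=270°]
2. rotate(0, -90) → [θ0=90°, θ1=270°]
3. rotate(0, -90) → [θ0=90°, θ1=270°]
no other 3-command option fits: unique.

rotate(0, -90), rotate(0, -90), rotate(0, -90)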